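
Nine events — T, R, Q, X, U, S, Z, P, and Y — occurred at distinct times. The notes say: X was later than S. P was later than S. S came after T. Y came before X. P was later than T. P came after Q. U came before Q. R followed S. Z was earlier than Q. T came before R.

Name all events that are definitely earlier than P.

Directly stated before P: Q, S, and T.
U reaches P via U → Q → P.
Z reaches P via Z → Q → P.
No chain forces R (or any of the others) ahead of P.

Q, S, T, U, Z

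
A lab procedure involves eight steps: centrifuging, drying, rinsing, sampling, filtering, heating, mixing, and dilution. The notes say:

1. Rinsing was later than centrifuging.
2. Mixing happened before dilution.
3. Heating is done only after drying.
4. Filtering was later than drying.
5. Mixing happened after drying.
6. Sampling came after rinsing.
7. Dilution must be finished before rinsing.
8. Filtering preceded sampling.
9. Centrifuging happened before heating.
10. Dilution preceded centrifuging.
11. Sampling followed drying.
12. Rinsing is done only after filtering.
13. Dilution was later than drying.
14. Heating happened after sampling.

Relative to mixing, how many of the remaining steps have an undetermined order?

1

Forced before mixing: drying; forced after mixing: centrifuging, dilution, heating, rinsing, and sampling.
That leaves filtering with no forced order relative to mixing — 1.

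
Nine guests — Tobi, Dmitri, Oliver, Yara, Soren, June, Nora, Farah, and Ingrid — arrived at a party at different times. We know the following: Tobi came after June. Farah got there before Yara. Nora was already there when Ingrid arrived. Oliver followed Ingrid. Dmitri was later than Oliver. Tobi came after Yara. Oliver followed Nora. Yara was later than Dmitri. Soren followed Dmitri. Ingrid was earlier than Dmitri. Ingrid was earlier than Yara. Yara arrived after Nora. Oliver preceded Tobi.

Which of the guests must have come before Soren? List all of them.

Directly stated before Soren: Dmitri.
Ingrid reaches Soren via Ingrid → Dmitri → Soren.
Nora reaches Soren via Nora → Ingrid → Dmitri → Soren.
Oliver reaches Soren via Oliver → Dmitri → Soren.

Dmitri, Ingrid, Nora, Oliver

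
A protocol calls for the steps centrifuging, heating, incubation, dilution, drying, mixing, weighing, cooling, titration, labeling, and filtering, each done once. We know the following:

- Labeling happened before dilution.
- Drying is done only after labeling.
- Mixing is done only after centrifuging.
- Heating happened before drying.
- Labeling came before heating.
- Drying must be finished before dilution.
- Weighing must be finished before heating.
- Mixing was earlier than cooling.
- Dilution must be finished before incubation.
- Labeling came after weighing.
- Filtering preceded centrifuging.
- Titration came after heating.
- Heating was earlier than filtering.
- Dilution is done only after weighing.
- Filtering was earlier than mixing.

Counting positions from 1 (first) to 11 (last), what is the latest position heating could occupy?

Heating must come before centrifuging, cooling, dilution, drying, filtering, incubation, mixing, and titration — 8 steps forced after it.
Everything else can be placed before heating in some valid order, so heating can sit as late as position 11 − 8 = 3.

3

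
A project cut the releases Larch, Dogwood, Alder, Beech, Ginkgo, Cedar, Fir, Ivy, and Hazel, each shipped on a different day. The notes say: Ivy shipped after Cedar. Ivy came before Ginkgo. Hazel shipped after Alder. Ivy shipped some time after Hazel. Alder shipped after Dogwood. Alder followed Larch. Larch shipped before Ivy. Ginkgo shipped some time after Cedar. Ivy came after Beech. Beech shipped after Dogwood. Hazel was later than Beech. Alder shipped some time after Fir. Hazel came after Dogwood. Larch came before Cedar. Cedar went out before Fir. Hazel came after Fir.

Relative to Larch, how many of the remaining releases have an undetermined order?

Forced after Larch: Alder, Cedar, Fir, Ginkgo, Hazel, and Ivy.
That leaves Beech and Dogwood with no forced order relative to Larch — 2.

2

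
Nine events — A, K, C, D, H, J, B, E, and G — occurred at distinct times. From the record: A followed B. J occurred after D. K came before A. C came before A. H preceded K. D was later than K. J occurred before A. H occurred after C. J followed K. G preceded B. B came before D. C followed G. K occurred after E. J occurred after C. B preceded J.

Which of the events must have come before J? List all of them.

B, C, D, E, G, H, K

Directly stated before J: B, C, D, and K.
E reaches J via E → K → J.
G reaches J via G → C → J.
H reaches J via H → K → J.
No chain forces A ahead of J.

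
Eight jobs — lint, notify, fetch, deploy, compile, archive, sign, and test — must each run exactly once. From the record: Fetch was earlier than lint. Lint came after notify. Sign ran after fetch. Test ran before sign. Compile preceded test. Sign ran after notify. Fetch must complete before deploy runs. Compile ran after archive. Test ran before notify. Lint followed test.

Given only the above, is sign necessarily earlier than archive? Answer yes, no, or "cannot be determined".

no

Tracing the constraints gives archive → compile → test → sign, so archive must come before sign.
That means sign cannot be before archive.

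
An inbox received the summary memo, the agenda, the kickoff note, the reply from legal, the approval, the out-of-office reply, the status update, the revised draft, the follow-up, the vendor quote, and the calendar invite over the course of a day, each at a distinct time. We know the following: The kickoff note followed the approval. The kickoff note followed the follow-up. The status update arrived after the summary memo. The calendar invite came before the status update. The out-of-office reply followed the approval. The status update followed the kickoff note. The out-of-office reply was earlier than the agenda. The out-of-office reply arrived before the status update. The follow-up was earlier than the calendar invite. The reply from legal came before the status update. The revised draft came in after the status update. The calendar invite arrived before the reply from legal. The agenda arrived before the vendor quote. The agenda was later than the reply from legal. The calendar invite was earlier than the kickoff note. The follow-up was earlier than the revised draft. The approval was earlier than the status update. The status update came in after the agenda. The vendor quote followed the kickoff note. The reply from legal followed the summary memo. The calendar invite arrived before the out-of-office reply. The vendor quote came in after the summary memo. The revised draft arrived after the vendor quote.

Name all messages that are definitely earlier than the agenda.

the approval, the calendar invite, the follow-up, the out-of-office reply, the reply from legal, the summary memo

Directly stated before the agenda: the out-of-office reply and the reply from legal.
The approval reaches the agenda via the approval → the out-of-office reply → the agenda.
The calendar invite reaches the agenda via the calendar invite → the out-of-office reply → the agenda.
The follow-up reaches the agenda via the follow-up → the calendar invite → the out-of-office reply → the agenda.
Likewise the summary memo reaches the agenda by chaining the stated constraints.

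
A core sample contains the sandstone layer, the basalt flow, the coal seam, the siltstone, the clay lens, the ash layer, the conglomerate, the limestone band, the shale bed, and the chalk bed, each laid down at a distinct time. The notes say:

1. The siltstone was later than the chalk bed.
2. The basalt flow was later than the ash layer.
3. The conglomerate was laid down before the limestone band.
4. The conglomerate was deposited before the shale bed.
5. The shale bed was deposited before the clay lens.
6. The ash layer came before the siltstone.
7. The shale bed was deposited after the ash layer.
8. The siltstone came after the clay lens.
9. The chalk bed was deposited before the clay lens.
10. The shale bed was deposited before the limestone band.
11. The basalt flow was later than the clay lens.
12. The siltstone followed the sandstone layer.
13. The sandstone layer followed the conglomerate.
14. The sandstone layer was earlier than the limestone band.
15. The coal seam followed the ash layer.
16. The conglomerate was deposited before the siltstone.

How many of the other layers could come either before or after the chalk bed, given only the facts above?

6

Forced after the chalk bed: the basalt flow, the clay lens, and the siltstone.
That leaves the ash layer, the coal seam, the conglomerate, the limestone band, the sandstone layer, and the shale bed with no forced order relative to the chalk bed — 6.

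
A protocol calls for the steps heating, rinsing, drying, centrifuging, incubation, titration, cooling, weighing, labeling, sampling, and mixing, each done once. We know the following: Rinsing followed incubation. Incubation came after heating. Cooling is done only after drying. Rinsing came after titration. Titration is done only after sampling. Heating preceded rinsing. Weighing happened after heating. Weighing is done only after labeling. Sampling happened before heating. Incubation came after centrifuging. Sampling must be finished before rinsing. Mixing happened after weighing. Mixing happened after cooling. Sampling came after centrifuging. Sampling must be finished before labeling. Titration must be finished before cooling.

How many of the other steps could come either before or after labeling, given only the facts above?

6

Forced before labeling: centrifuging and sampling; forced after labeling: mixing and weighing.
That leaves cooling, drying, heating, incubation, rinsing, and titration with no forced order relative to labeling — 6.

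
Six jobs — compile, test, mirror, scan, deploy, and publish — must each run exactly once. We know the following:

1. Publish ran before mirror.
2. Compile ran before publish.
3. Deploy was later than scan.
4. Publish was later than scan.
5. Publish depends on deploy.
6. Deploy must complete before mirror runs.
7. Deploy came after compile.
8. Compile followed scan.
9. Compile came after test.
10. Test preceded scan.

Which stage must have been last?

Every other stage has a chain of constraints placing it before mirror, so mirror is last.

mirror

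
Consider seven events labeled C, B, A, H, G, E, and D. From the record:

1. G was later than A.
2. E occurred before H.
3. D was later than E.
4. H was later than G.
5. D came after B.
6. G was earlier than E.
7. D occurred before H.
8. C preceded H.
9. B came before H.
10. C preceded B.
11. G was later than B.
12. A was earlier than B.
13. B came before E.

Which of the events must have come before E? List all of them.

Directly stated before E: B and G.
A reaches E via A → G → E.
C reaches E via C → B → E.
No chain forces H (or any of the others) ahead of E.

A, B, C, G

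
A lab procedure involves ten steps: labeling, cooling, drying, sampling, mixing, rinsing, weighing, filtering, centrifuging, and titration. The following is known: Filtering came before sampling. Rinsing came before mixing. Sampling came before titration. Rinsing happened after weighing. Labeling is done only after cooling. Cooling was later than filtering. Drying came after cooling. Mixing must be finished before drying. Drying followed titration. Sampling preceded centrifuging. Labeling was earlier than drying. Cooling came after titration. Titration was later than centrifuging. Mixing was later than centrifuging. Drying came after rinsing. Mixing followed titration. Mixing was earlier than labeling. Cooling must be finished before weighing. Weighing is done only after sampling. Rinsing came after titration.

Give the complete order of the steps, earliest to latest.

The constraints fix every adjacent pair, so only one ordering works:
filtering → sampling → centrifuging → titration → cooling → weighing → rinsing → mixing → labeling → drying.

filtering, sampling, centrifuging, titration, cooling, weighing, rinsing, mixing, labeling, drying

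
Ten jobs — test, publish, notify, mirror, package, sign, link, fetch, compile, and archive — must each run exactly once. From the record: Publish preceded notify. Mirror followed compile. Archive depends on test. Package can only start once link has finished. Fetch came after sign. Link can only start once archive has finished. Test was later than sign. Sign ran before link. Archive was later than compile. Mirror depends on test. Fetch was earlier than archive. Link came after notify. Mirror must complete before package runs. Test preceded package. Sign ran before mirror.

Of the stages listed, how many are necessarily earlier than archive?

4

Directly stated before archive: compile, fetch, and test.
Sign reaches archive via sign → test → archive.
No chain forces publish (or any of the others) ahead of archive.
That's compile, fetch, sign, and test — 4 in all.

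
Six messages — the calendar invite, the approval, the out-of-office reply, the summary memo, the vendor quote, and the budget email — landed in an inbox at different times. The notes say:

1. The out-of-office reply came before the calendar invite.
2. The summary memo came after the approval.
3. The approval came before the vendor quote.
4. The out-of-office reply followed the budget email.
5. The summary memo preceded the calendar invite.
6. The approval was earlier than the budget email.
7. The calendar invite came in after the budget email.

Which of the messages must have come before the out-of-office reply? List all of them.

Directly stated before the out-of-office reply: the budget email.
The approval reaches the out-of-office reply via the approval → the budget email → the out-of-office reply.
No chain forces the calendar invite (or any of the others) ahead of the out-of-office reply.

the approval, the budget email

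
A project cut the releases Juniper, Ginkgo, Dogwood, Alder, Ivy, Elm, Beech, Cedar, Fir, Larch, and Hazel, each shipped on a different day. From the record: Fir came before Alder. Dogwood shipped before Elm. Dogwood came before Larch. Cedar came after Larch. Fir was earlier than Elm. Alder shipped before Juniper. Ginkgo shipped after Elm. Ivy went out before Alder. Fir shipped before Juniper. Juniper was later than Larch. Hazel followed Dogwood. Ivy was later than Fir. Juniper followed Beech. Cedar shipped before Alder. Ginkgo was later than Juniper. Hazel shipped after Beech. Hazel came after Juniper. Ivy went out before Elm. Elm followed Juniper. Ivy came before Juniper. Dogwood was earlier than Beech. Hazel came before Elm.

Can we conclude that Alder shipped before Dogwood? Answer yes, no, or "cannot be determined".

no

Tracing the constraints gives Dogwood → Larch → Cedar → Alder, so Dogwood must come before Alder.
That means Alder cannot be before Dogwood.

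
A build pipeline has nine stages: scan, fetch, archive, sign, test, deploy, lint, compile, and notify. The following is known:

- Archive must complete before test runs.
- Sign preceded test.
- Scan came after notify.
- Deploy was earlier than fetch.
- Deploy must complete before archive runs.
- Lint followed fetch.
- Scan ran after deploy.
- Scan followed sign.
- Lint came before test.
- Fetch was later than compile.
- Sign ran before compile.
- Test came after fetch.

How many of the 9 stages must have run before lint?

4

Directly stated before lint: fetch.
Compile reaches lint via compile → fetch → lint.
Deploy reaches lint via deploy → fetch → lint.
Sign reaches lint via sign → compile → fetch → lint.
That's compile, deploy, fetch, and sign — 4 in all.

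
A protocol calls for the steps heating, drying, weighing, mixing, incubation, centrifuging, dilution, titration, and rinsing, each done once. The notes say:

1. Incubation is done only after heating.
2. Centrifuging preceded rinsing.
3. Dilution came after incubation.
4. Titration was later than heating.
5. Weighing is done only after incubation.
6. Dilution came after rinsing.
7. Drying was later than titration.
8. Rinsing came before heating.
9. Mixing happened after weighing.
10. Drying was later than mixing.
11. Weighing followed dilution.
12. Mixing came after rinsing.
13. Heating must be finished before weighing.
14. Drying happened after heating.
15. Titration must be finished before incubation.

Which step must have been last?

drying

Every other step has a chain of constraints placing it before drying, so drying is last.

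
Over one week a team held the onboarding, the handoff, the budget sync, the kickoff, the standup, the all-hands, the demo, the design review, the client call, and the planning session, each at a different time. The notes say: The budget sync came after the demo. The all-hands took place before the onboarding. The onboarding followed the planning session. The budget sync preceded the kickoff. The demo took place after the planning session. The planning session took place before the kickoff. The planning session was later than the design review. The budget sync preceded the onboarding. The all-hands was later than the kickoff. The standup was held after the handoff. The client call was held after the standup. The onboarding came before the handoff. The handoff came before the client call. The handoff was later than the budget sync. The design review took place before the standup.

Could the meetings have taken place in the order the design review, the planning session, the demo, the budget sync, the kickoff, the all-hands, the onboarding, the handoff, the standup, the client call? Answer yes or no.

Check each stated constraint against the proposed order — e.g. the planning session is ahead of the onboarding; the design review is ahead of the standup. Every pair is in the required order; nothing is violated.

yes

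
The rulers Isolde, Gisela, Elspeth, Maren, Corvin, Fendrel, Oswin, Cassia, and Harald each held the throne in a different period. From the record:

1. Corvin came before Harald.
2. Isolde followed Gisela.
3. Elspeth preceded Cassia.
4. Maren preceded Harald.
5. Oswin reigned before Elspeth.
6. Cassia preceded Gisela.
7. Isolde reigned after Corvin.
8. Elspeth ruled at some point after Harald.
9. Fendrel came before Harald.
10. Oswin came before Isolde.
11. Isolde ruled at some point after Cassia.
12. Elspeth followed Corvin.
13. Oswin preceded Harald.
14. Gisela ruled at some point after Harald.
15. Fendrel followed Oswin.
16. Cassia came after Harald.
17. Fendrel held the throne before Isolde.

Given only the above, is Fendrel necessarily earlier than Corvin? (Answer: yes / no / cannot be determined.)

cannot be determined

No chain of stated constraints runs from Fendrel to Corvin, and none runs from Corvin to Fendrel either.
So the relative order of Fendrel and Corvin is not fixed by the given facts.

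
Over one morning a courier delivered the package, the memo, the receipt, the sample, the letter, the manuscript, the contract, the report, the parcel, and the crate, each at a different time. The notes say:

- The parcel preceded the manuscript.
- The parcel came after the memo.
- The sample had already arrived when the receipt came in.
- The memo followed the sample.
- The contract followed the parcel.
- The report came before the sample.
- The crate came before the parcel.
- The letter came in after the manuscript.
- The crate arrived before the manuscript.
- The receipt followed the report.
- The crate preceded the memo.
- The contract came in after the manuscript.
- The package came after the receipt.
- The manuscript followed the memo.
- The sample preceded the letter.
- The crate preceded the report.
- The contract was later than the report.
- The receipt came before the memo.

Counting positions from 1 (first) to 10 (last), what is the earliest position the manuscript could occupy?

7

The crate, the memo, the parcel, the receipt, the report, and the sample must all come before the manuscript — 6 forced predecessors.
Nothing else is forced ahead of the manuscript, so its earliest slot is position 6 + 1 = 7.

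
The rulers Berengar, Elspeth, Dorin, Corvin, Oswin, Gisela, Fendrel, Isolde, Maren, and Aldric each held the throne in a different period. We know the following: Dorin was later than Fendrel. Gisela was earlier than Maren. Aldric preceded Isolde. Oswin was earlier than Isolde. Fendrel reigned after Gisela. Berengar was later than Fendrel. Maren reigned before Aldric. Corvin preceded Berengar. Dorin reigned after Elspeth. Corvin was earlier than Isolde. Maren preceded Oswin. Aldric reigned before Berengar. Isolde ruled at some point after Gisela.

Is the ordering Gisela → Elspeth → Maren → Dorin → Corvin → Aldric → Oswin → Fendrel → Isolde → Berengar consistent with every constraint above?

no

The constraints require Fendrel before Dorin, but in the proposed sequence Dorin appears ahead of Fendrel. That one violation is enough.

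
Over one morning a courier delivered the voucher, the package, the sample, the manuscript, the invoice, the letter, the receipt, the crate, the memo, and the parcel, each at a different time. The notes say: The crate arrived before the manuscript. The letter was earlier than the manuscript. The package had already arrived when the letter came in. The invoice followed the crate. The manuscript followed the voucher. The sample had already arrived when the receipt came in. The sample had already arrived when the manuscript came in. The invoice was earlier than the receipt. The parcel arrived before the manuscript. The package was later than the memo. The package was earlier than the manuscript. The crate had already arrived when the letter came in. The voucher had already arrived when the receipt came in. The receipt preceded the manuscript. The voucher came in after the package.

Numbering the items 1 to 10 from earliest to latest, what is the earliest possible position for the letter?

The crate, the memo, and the package must all come before the letter — 3 forced predecessors.
Nothing else is forced ahead of the letter, so its earliest slot is position 3 + 1 = 4.

4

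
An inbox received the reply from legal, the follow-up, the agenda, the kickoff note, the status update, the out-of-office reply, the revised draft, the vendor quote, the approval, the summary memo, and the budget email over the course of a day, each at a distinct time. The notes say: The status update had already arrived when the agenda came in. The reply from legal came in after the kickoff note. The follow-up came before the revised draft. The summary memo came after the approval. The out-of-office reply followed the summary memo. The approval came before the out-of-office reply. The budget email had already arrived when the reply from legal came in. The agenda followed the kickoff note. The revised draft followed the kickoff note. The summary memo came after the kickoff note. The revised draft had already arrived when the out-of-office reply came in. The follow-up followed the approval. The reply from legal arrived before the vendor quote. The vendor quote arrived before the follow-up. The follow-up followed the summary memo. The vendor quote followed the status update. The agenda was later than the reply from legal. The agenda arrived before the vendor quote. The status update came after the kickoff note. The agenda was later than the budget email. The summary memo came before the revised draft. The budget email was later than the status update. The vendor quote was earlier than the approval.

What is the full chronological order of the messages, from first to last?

The constraints fix every adjacent pair, so only one ordering works:
the kickoff note → the status update → the budget email → the reply from legal → the agenda → the vendor quote → the approval → the summary memo → the follow-up → the revised draft → the out-of-office reply.

the kickoff note, the status update, the budget email, the reply from legal, the agenda, the vendor quote, the approval, the summary memo, the follow-up, the revised draft, the out-of-office reply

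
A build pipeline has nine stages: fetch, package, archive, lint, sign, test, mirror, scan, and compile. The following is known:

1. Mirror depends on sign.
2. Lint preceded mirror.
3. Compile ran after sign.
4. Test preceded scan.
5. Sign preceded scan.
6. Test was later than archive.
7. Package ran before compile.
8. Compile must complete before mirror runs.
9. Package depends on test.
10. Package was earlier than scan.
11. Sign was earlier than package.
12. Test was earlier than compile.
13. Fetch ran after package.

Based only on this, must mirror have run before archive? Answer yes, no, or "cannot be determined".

Tracing the constraints gives archive → test → compile → mirror, so archive must come before mirror.
That means mirror cannot be before archive.

no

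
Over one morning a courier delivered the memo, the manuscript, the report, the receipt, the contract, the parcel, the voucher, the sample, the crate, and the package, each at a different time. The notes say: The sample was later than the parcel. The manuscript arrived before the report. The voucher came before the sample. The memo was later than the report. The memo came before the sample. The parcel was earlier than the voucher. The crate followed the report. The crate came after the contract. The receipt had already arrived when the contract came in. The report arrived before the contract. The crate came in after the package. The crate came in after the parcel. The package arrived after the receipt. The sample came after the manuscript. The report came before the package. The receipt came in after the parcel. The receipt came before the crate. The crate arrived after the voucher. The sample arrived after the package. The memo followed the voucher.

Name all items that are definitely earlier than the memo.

Directly stated before the memo: the report and the voucher.
The manuscript reaches the memo via the manuscript → the report → the memo.
The parcel reaches the memo via the parcel → the voucher → the memo.
No chain forces the contract (or any of the others) ahead of the memo.

the manuscript, the parcel, the report, the voucher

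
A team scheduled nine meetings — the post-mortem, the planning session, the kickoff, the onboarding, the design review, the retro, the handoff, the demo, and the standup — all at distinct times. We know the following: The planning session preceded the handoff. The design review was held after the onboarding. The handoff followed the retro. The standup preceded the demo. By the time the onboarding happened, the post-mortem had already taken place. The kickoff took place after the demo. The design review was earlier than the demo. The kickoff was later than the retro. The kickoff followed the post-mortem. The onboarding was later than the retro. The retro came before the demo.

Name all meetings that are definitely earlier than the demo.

Directly stated before the demo: the design review, the retro, and the standup.
The onboarding reaches the demo via the onboarding → the design review → the demo.
The post-mortem reaches the demo via the post-mortem → the onboarding → the design review → the demo.
No chain forces the kickoff (or any of the others) ahead of the demo.

the design review, the onboarding, the post-mortem, the retro, the standup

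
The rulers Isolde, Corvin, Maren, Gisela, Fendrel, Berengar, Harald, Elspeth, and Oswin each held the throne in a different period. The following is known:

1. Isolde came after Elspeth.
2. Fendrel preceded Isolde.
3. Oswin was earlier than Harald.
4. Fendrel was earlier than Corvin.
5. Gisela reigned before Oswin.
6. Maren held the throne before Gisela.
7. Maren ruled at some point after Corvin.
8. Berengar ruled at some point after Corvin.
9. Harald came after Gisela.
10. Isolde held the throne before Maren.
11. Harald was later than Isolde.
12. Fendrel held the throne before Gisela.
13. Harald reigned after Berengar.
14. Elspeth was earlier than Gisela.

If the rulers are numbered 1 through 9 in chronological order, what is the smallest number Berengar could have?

Corvin and Fendrel must both come before Berengar — 2 forced predecessors.
Nothing else is forced ahead of Berengar, so their earliest slot is position 2 + 1 = 3.

3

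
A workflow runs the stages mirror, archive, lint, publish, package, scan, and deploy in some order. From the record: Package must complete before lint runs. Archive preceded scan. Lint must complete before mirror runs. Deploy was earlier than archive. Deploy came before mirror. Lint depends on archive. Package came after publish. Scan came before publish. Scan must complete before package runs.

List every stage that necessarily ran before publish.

archive, deploy, scan

Directly stated before publish: scan.
Archive reaches publish via archive → scan → publish.
Deploy reaches publish via deploy → archive → scan → publish.
No chain forces lint (or any of the others) ahead of publish.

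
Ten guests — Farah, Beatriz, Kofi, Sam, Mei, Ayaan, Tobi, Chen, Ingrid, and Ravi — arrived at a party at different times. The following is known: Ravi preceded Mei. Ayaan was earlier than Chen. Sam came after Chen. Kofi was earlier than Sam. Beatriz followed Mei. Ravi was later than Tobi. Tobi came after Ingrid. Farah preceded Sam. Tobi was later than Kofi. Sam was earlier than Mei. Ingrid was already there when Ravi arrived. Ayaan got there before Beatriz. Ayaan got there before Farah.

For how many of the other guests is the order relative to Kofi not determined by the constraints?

Forced after Kofi: Beatriz, Mei, Ravi, Sam, and Tobi.
That leaves Ayaan, Chen, Farah, and Ingrid with no forced order relative to Kofi — 4.

4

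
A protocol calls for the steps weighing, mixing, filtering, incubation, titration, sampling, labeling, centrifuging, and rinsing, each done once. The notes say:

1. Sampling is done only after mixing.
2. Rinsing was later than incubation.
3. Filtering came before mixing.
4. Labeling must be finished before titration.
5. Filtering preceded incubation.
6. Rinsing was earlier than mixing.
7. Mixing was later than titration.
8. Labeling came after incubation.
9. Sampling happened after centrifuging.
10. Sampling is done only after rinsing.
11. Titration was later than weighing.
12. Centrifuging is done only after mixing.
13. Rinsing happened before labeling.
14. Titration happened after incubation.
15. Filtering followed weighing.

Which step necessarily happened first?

Weighing has a chain of constraints placing it before every other step, so weighing must be first.

weighing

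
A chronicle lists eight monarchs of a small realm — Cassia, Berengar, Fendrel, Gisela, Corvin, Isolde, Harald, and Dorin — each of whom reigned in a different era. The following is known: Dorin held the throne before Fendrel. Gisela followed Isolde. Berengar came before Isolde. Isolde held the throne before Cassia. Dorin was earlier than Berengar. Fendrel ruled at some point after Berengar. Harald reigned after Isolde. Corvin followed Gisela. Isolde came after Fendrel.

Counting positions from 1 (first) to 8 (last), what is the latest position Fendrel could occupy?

Fendrel must come before Cassia, Corvin, Gisela, Harald, and Isolde — 5 rulers forced after them.
Everything else can be placed before Fendrel in some valid order, so Fendrel can sit as late as position 8 − 5 = 3.

3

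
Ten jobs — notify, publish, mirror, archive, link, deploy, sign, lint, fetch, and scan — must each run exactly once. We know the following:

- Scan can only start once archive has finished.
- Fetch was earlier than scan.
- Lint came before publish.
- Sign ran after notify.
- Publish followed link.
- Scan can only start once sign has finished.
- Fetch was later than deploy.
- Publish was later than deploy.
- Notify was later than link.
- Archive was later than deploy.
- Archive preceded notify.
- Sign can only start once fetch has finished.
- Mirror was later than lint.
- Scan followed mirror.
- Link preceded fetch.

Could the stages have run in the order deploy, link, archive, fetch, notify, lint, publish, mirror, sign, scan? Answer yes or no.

Check each stated constraint against the proposed order — e.g. fetch is ahead of scan; archive is ahead of scan. Every pair is in the required order; nothing is violated.

yes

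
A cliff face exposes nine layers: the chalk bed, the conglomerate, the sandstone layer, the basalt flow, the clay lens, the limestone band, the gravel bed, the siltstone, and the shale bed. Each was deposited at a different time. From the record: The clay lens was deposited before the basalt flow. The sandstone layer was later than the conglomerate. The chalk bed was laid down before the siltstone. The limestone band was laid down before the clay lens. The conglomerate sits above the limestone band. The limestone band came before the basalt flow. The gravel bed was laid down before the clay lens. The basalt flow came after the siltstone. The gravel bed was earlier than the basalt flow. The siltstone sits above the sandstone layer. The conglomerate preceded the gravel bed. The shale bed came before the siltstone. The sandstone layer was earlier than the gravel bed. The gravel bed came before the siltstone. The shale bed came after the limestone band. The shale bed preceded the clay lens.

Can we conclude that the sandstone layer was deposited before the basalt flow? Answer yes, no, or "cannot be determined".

yes

Chain the constraints: the sandstone layer → the siltstone → the basalt flow. Each link is directly stated, so the sandstone layer comes before the basalt flow.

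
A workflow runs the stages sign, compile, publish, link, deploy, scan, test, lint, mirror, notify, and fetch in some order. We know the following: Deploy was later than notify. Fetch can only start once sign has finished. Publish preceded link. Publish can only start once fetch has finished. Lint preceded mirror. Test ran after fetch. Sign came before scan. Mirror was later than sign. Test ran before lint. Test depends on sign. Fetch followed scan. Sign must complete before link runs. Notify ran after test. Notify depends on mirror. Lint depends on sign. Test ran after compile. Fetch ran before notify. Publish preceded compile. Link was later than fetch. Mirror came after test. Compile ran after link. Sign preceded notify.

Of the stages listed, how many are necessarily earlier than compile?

Directly stated before compile: link and publish.
Fetch reaches compile via fetch → link → compile.
Scan reaches compile via scan → fetch → link → compile.
Sign reaches compile via sign → link → compile.
That's fetch, link, publish, scan, and sign — 5 in all.

5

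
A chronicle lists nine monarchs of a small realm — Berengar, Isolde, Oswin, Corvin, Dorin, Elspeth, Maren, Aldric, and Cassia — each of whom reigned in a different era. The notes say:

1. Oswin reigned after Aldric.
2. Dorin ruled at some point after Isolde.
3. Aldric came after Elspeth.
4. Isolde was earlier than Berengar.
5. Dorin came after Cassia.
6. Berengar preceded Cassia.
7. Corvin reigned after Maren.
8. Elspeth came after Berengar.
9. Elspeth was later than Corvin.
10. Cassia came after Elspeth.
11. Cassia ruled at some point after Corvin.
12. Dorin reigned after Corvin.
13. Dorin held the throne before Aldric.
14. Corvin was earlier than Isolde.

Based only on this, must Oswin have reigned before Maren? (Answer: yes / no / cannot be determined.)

no

Tracing the constraints gives Maren → Corvin → Dorin → Aldric → Oswin, so Maren must come before Oswin.
That means Oswin cannot be before Maren.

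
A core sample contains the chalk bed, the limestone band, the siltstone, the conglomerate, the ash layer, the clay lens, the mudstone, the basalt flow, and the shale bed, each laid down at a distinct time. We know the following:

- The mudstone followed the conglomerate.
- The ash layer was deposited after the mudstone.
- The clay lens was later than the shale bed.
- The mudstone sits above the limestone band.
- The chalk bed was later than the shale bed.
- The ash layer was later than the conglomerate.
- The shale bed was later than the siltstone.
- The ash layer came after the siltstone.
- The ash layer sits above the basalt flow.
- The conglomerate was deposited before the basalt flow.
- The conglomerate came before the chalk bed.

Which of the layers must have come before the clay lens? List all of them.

Directly stated before the clay lens: the shale bed.
The siltstone reaches the clay lens via the siltstone → the shale bed → the clay lens.

the shale bed, the siltstone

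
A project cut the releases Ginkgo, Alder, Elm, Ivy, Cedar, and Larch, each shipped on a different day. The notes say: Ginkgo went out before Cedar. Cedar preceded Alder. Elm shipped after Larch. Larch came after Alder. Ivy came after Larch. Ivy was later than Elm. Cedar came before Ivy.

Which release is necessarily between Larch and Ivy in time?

Elm

Tracing the constraints gives Larch → Elm → Ivy, so Elm sits after Larch and before Ivy.
No other release is forced both after Larch and before Ivy.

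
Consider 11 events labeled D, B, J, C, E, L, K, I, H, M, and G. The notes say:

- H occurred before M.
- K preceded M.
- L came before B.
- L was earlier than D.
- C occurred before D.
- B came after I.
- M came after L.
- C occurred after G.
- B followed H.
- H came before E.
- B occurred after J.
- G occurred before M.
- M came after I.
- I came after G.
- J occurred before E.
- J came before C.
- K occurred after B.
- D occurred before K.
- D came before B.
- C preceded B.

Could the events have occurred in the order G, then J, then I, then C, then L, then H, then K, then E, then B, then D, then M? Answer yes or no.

The constraints require B before K, but in the proposed sequence K appears ahead of B. That one violation is enough.

no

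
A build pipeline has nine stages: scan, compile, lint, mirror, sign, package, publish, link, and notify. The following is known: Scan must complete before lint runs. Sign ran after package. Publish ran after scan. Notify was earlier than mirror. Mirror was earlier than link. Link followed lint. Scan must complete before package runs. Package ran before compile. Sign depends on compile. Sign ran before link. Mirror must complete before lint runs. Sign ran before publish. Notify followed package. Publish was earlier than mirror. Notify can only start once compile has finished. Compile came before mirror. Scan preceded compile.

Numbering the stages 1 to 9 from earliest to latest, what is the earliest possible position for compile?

Package and scan must both come before compile — 2 forced predecessors.
Nothing else is forced ahead of compile, so its earliest slot is position 2 + 1 = 3.

3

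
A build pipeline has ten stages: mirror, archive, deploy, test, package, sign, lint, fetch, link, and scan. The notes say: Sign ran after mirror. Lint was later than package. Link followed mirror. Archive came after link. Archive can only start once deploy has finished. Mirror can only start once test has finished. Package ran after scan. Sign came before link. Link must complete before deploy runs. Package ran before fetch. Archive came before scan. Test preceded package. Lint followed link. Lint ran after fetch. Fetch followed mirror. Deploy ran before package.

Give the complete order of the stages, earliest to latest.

The constraints fix every adjacent pair, so only one ordering works:
test → mirror → sign → link → deploy → archive → scan → package → fetch → lint.

test, mirror, sign, link, deploy, archive, scan, package, fetch, lint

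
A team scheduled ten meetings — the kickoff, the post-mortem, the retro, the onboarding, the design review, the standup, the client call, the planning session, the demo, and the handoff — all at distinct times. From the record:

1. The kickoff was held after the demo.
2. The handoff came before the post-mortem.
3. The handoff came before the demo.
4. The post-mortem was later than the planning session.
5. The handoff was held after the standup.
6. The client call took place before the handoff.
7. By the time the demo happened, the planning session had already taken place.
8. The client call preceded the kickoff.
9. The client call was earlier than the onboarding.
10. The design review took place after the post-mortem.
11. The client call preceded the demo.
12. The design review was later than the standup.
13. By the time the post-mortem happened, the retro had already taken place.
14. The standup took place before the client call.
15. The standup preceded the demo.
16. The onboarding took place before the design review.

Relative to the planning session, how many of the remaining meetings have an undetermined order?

5

Forced after the planning session: the demo, the design review, the kickoff, and the post-mortem.
That leaves the client call, the handoff, the onboarding, the retro, and the standup with no forced order relative to the planning session — 5.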